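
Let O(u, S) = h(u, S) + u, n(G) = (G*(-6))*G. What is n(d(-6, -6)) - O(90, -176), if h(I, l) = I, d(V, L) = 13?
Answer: -1194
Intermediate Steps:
n(G) = -6*G**2 (n(G) = (-6*G)*G = -6*G**2)
O(u, S) = 2*u (O(u, S) = u + u = 2*u)
n(d(-6, -6)) - O(90, -176) = -6*13**2 - 2*90 = -6*169 - 1*180 = -1014 - 180 = -1194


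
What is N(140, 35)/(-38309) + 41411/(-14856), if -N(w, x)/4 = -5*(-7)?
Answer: -1584334159/569118504 ≈ -2.7838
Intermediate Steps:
N(w, x) = -140 (N(w, x) = -(-20)*(-7) = -4*35 = -140)
N(140, 35)/(-38309) + 41411/(-14856) = -140/(-38309) + 41411/(-14856) = -140*(-1/38309) + 41411*(-1/14856) = 140/38309 - 41411/14856 = -1584334159/569118504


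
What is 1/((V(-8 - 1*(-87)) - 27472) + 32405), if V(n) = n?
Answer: 1/5012 ≈ 0.00019952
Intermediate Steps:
1/((V(-8 - 1*(-87)) - 27472) + 32405) = 1/(((-8 - 1*(-87)) - 27472) + 32405) = 1/(((-8 + 87) - 27472) + 32405) = 1/((79 - 27472) + 32405) = 1/(-27393 + 32405) = 1/5012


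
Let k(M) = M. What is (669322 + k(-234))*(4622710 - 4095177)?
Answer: 352965999904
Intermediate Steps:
(669322 + k(-234))*(4622710 - 4095177) = (669322 - 234)*(4622710 - 4095177) = 669088*527533 = 352965999904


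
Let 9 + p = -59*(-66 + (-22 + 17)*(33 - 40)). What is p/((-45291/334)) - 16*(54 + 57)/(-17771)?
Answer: -10722198664/804866361 ≈ -13.322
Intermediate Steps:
p = 1820 (p = -9 - 59*(-66 + (-22 + 17)*(33 - 40)) = -9 - 59*(-66 - 5*(-7)) = -9 - 59*(-66 + 35) = -9 - 59*(-31) = -9 + 1829 = 1820)
p/((-45291/334)) - 16*(54 + 57)/(-17771) = 1820/((-45291/334)) - 16*(54 + 57)/(-17771) = 1820/((-45291*1/334)) - 16*111*(-1/17771) = 1820/(-45291/334) - 1776*(-1/17771) = 1820*(-334/45291) + 1776/17771 = -607880/45291 + 1776/17771 = -10722198664/804866361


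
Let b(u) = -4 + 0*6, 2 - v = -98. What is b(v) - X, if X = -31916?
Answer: 31912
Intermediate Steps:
v = 100 (v = 2 - 1*(-98) = 2 + 98 = 100)
b(u) = -4 (b(u) = -4 + 0 = -4)
b(v) - X = -4 - 1*(-31916) = -4 + 31916 = 31912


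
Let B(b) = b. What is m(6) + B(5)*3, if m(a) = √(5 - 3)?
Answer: 15 + √2 ≈ 16.414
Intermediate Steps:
m(a) = √2
m(6) + B(5)*3 = √2 + 5*3 = √2 + 15 = 15 + √2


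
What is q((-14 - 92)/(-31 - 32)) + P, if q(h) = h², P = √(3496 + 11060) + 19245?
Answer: 76394641/3969 + 2*√3639 ≈ 19368.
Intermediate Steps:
P = 19245 + 2*√3639 (P = √14556 + 19245 = 2*√3639 + 19245 = 19245 + 2*√3639 ≈ 19366.)
q((-14 - 92)/(-31 - 32)) + P = ((-14 - 92)/(-31 - 32))² + (19245 + 2*√3639) = (-106/(-63))² + (19245 + 2*√3639) = (-106*(-1/63))² + (19245 + 2*√3639) = (106/63)² + (19245 + 2*√3639) = 11236/3969 + (19245 + 2*√3639) = 76394641/3969 + 2*√3639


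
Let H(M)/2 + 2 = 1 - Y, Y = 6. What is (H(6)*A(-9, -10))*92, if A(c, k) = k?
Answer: 12880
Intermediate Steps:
H(M) = -14 (H(M) = -4 + 2*(1 - 1*6) = -4 + 2*(1 - 6) = -4 + 2*(-5) = -4 - 10 = -14)
(H(6)*A(-9, -10))*92 = -14*(-10)*92 = 140*92 = 12880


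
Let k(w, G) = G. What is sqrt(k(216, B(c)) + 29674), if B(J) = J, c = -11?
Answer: sqrt(29663) ≈ 172.23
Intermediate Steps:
sqrt(k(216, B(c)) + 29674) = sqrt(-11 + 29674) = sqrt(29663)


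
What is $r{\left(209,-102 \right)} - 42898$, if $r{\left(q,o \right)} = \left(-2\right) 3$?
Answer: $-42904$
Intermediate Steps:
$r{\left(q,o \right)} = -6$
$r{\left(209,-102 \right)} - 42898 = -6 - 42898 = -42904$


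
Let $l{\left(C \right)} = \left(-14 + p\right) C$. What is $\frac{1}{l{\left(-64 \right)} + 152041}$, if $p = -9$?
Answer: $\frac{1}{153513} \approx 6.5141 \cdot 10^{-6}$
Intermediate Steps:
$l{\left(C \right)} = - 23 C$ ($l{\left(C \right)} = \left(-14 - 9\right) C = - 23 C$)
$\frac{1}{l{\left(-64 \right)} + 152041} = \frac{1}{\left(-23\right) \left(-64\right) + 152041} = \frac{1}{1472 + 152041} = \frac{1}{153513}$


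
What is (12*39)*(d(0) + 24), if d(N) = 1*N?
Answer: 11232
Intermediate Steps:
d(N) = N
(12*39)*(d(0) + 24) = (12*39)*(0 + 24) = 468*24 = 11232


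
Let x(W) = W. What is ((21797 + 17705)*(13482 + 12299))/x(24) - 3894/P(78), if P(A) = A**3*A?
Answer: 261778974585389/6169176 ≈ 4.2433e+7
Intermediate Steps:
P(A) = A**4
((21797 + 17705)*(13482 + 12299))/x(24) - 3894/P(78) = ((21797 + 17705)*(13482 + 12299))/24 - 3894/(78**4) = (39502*25781)*(1/24) - 3894/37015056 = 1018401062*(1/24) - 3894*1/37015056 = 509200531/12 - 649/6169176 = 261778974585389/6169176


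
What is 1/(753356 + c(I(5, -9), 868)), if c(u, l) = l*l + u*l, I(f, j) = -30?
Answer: 1/1480740 ≈ 6.7534e-7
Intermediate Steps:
c(u, l) = l² + l*u
1/(753356 + c(I(5, -9), 868)) = 1/(753356 + 868*(868 - 30)) = 1/(753356 + 868*838) = 1/(753356 + 727384) = 1/1480740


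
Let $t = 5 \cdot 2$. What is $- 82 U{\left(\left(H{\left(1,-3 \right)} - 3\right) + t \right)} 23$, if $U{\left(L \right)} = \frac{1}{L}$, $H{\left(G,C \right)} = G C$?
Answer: $- \frac{943}{2} \approx -471.5$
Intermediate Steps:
$H{\left(G,C \right)} = C G$
$t = 10$
$- 82 U{\left(\left(H{\left(1,-3 \right)} - 3\right) + t \right)} 23 = - \frac{82}{\left(\left(-3\right) 1 - 3\right) + 10} \cdot 23 = - \frac{82}{\left(-3 - 3\right) + 10} \cdot 23 = - \frac{82}{-6 + 10} \cdot 23 = - \frac{82}{4} \cdot 23 = \left(-82\right) \frac{1}{4} \cdot 23 = \left(- \frac{41}{2}\right) 23 = - \frac{943}{2}$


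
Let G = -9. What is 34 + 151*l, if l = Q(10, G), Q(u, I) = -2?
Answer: -268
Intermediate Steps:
l = -2
34 + 151*l = 34 + 151*(-2) = 34 - 302 = -268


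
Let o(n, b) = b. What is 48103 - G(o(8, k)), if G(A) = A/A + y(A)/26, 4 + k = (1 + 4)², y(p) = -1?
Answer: 1250653/26 ≈ 48102.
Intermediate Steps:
k = 21 (k = -4 + (1 + 4)² = -4 + 5² = -4 + 25 = 21)
G(A) = 25/26 (G(A) = A/A - 1/26 = 1 - 1*1/26 = 1 - 1/26 = 25/26)
48103 - G(o(8, k)) = 48103 - 1*25/26 = 48103 - 25/26 = 1250653/26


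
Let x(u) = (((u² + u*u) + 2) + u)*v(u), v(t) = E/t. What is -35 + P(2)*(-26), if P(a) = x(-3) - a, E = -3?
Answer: -425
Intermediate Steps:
v(t) = -3/t
x(u) = -3*(2 + u + 2*u²)/u (x(u) = (((u² + u*u) + 2) + u)*(-3/u) = (((u² + u²) + 2) + u)*(-3/u) = ((2*u² + 2) + u)*(-3/u) = ((2 + 2*u²) + u)*(-3/u) = (2 + u + 2*u²)*(-3/u) = -3*(2 + u + 2*u²)/u)
P(a) = 17 - a (P(a) = (-3 - 6*(-3) - 6/(-3)) - a = (-3 + 18 - 6*(-⅓)) - a = (-3 + 18 + 2) - a = 17 - a)
-35 + P(2)*(-26) = -35 + (17 - 1*2)*(-26) = -35 + (17 - 2)*(-26) = -35 + 15*(-26) = -35 - 390 = -425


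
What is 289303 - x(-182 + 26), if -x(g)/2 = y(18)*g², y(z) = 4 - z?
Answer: -392105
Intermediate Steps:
x(g) = 28*g² (x(g) = -2*(4 - 1*18)*g² = -2*(4 - 18)*g² = -(-28)*g² = 28*g²)
289303 - x(-182 + 26) = 289303 - 28*(-182 + 26)² = 289303 - 28*(-156)² = 289303 - 28*24336 = 289303 - 1*681408 = 289303 - 681408 = -392105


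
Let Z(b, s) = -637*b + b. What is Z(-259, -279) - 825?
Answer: 163899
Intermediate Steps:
Z(b, s) = -636*b
Z(-259, -279) - 825 = -636*(-259) - 825 = 164724 - 825 = 163899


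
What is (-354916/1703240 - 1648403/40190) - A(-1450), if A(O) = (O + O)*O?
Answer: -3598107418599997/855665195 ≈ -4.2050e+6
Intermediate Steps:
A(O) = 2*O² (A(O) = (2*O)*O = 2*O²)
(-354916/1703240 - 1648403/40190) - A(-1450) = (-354916/1703240 - 1648403/40190) - 2*(-1450)² = (-354916*1/1703240 - 1648403*1/40190) - 2*2102500 = (-88729/425810 - 1648403/40190) - 1*4205000 = -35273624997/855665195 - 4205000 = -3598107418599997/855665195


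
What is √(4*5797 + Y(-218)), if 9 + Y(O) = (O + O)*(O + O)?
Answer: 5*√8531 ≈ 461.82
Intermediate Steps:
Y(O) = -9 + 4*O² (Y(O) = -9 + (O + O)*(O + O) = -9 + (2*O)*(2*O) = -9 + 4*O²)
√(4*5797 + Y(-218)) = √(4*5797 + (-9 + 4*(-218)²)) = √(23188 + (-9 + 4*47524)) = √(23188 + (-9 + 190096)) = √(23188 + 190087) = √213275 = 5*√8531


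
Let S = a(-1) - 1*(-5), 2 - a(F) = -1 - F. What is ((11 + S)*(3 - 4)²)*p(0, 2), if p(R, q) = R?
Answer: 0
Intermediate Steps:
a(F) = 3 + F (a(F) = 2 - (-1 - F) = 2 + (1 + F) = 3 + F)
S = 7 (S = (3 - 1) - 1*(-5) = 2 + 5 = 7)
((11 + S)*(3 - 4)²)*p(0, 2) = ((11 + 7)*(3 - 4)²)*0 = (18*(-1)²)*0 = (18*1)*0 = 18*0 = 0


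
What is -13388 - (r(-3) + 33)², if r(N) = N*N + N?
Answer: -14909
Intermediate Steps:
r(N) = N + N² (r(N) = N² + N = N + N²)
-13388 - (r(-3) + 33)² = -13388 - (-3*(1 - 3) + 33)² = -13388 - (-3*(-2) + 33)² = -13388 - (6 + 33)² = -13388 - 1*39² = -13388 - 1*1521 = -13388 - 1521 = -14909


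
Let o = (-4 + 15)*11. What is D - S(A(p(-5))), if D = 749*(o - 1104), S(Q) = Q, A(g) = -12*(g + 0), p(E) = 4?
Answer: -736219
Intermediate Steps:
A(g) = -12*g
o = 121 (o = 11*11 = 121)
D = -736267 (D = 749*(121 - 1104) = 749*(-983) = -736267)
D - S(A(p(-5))) = -736267 - (-12)*4 = -736267 - 1*(-48) = -736267 + 48 = -736219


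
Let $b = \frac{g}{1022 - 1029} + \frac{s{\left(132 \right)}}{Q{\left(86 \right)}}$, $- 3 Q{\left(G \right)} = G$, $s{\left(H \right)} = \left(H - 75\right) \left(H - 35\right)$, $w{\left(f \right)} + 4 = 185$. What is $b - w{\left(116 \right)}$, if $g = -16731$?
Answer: $\frac{1213795}{602} \approx 2016.3$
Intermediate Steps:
$w{\left(f \right)} = 181$ ($w{\left(f \right)} = -4 + 185 = 181$)
$s{\left(H \right)} = \left(-75 + H\right) \left(-35 + H\right)$
$Q{\left(G \right)} = - \frac{G}{3}$
$b = \frac{1322757}{602}$ ($b = - \frac{16731}{1022 - 1029} + \frac{2625 + 132^{2} - 14520}{\left(- \frac{1}{3}\right) 86} = - \frac{16731}{1022 - 1029} + \frac{2625 + 17424 - 14520}{- \frac{86}{3}} = - \frac{16731}{-7} + 5529 \left(- \frac{3}{86}\right) = \left(-16731\right) \left(- \frac{1}{7}\right) - \frac{16587}{86} = \frac{16731}{7} - \frac{16587}{86} = \frac{1322757}{602} \approx 2197.3$)
$b - w{\left(116 \right)} = \frac{1322757}{602} - 181 = \frac{1213795}{602}$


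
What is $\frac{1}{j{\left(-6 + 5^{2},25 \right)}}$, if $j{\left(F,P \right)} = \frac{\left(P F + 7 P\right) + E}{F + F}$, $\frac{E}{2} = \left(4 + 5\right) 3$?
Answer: $\frac{19}{352} \approx 0.053977$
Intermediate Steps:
$E = 54$ ($E = 2 \left(4 + 5\right) 3 = 2 \cdot 9 \cdot 3 = 2 \cdot 27 = 54$)
$j{\left(F,P \right)} = \frac{54 + 7 P + F P}{2 F}$ ($j{\left(F,P \right)} = \frac{\left(P F + 7 P\right) + 54}{F + F} = \frac{\left(F P + 7 P\right) + 54}{2 F} = \left(\left(7 P + F P\right) + 54\right) \frac{1}{2 F} = \left(54 + 7 P + F P\right) \frac{1}{2 F} = \frac{54 + 7 P + F P}{2 F}$)
$\frac{1}{j{\left(-6 + 5^{2},25 \right)}} = \frac{1}{\frac{1}{2} \frac{1}{-6 + 5^{2}} \left(54 + 7 \cdot 25 + \left(-6 + 5^{2}\right) 25\right)} = \frac{1}{\frac{1}{2} \frac{1}{-6 + 25} \left(54 + 175 + \left(-6 + 25\right) 25\right)} = \frac{1}{\frac{1}{2} \cdot \frac{1}{19} \left(54 + 175 + 19 \cdot 25\right)} = \frac{1}{\frac{1}{2} \cdot \frac{1}{19} \left(54 + 175 + 475\right)} = \frac{1}{\frac{1}{2} \cdot \frac{1}{19} \cdot 704} = \frac{1}{\frac{352}{19}} = \frac{19}{352}$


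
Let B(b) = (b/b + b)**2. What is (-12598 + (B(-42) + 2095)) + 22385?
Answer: 13563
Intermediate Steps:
B(b) = (1 + b)**2
(-12598 + (B(-42) + 2095)) + 22385 = (-12598 + ((1 - 42)**2 + 2095)) + 22385 = (-12598 + ((-41)**2 + 2095)) + 22385 = (-12598 + (1681 + 2095)) + 22385 = (-12598 + 3776) + 22385 = -8822 + 22385 = 13563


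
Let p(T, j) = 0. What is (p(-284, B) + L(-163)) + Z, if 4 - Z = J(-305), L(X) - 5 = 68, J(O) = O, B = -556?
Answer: 382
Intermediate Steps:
L(X) = 73 (L(X) = 5 + 68 = 73)
Z = 309 (Z = 4 - 1*(-305) = 4 + 305 = 309)
(p(-284, B) + L(-163)) + Z = (0 + 73) + 309 = 73 + 309 = 382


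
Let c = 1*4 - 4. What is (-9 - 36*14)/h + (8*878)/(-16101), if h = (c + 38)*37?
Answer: -954503/1191474 ≈ -0.80111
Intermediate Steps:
c = 0 (c = 4 - 4 = 0)
h = 1406 (h = (0 + 38)*37 = 38*37 = 1406)
(-9 - 36*14)/h + (8*878)/(-16101) = (-9 - 36*14)/1406 + (8*878)/(-16101) = (-9 - 504)*(1/1406) + 7024*(-1/16101) = -513*1/1406 - 7024/16101 = -27/74 - 7024/16101 = -954503/1191474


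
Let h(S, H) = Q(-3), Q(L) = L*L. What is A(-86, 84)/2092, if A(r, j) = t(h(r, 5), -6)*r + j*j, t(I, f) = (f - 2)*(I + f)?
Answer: 2280/523 ≈ 4.3595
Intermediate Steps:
Q(L) = L**2
h(S, H) = 9 (h(S, H) = (-3)**2 = 9)
t(I, f) = (-2 + f)*(I + f)
A(r, j) = j**2 - 24*r (A(r, j) = ((-6)**2 - 2*9 - 2*(-6) + 9*(-6))*r + j*j = (36 - 18 + 12 - 54)*r + j**2 = -24*r + j**2 = j**2 - 24*r)
A(-86, 84)/2092 = (84**2 - 24*(-86))/2092 = (7056 + 2064)*(1/2092) = 9120*(1/2092) = 2280/523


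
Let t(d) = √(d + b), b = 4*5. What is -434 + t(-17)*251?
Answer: -434 + 251*√3 ≈ 0.74475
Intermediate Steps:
b = 20
t(d) = √(20 + d) (t(d) = √(d + 20) = √(20 + d))
-434 + t(-17)*251 = -434 + √(20 - 17)*251 = -434 + √3*251 = -434 + 251*√3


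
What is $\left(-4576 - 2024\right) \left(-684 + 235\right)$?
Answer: $2963400$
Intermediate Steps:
$\left(-4576 - 2024\right) \left(-684 + 235\right) = \left(-4576 - 2024\right) \left(-449\right) = \left(-6600\right) \left(-449\right) = 2963400$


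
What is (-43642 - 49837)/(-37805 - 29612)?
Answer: 93479/67417 ≈ 1.3866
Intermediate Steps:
(-43642 - 49837)/(-37805 - 29612) = -93479/(-67417) = -93479*(-1/67417) = 93479/67417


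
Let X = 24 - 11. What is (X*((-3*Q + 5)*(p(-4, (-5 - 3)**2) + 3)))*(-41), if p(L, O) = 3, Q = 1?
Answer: -6396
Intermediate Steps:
X = 13
(X*((-3*Q + 5)*(p(-4, (-5 - 3)**2) + 3)))*(-41) = (13*((-3*1 + 5)*(3 + 3)))*(-41) = (13*((-3 + 5)*6))*(-41) = (13*(2*6))*(-41) = (13*12)*(-41) = 156*(-41) = -6396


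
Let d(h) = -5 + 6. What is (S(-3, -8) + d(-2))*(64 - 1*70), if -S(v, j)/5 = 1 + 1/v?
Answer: 14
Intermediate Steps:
S(v, j) = -5 - 5/v (S(v, j) = -5*(1 + 1/v) = -5 - 5/v)
d(h) = 1
(S(-3, -8) + d(-2))*(64 - 1*70) = ((-5 - 5/(-3)) + 1)*(64 - 1*70) = ((-5 - 5*(-⅓)) + 1)*(64 - 70) = ((-5 + 5/3) + 1)*(-6) = (-10/3 + 1)*(-6) = -7/3*(-6) = 14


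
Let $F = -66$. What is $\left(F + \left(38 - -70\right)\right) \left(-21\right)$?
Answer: $-882$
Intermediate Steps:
$\left(F + \left(38 - -70\right)\right) \left(-21\right) = \left(-66 + \left(38 - -70\right)\right) \left(-21\right) = \left(-66 + \left(38 + 70\right)\right) \left(-21\right) = \left(-66 + 108\right) \left(-21\right) = 42 \left(-21\right) = -882$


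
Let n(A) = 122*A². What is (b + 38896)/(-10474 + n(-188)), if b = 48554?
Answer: 43725/2150747 ≈ 0.020330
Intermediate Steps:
(b + 38896)/(-10474 + n(-188)) = (48554 + 38896)/(-10474 + 122*(-188)²) = 87450/(-10474 + 122*35344) = 87450/(-10474 + 4311968) = 87450/4301494 = 87450*(1/4301494) = 43725/2150747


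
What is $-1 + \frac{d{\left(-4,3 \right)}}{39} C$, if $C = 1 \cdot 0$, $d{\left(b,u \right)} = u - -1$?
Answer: $-1$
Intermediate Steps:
$d{\left(b,u \right)} = 1 + u$ ($d{\left(b,u \right)} = u + 1 = 1 + u$)
$C = 0$
$-1 + \frac{d{\left(-4,3 \right)}}{39} C = -1 + \frac{1 + 3}{39} \cdot 0 = -1 + 4 \cdot \frac{1}{39} \cdot 0 = -1 + \frac{4}{39} \cdot 0 = -1 + 0 = -1$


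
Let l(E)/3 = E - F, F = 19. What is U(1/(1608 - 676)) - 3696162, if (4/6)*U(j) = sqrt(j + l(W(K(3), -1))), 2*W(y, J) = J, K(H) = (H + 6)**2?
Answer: -3696162 + 3*I*sqrt(12703393)/932 ≈ -3.6962e+6 + 11.473*I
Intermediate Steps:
K(H) = (6 + H)**2
W(y, J) = J/2
l(E) = -57 + 3*E (l(E) = 3*(E - 1*19) = 3*(E - 19) = 3*(-19 + E) = -57 + 3*E)
U(j) = 3*sqrt(-117/2 + j)/2 (U(j) = 3*sqrt(j + (-57 + 3*((1/2)*(-1))))/2 = 3*sqrt(j + (-57 + 3*(-1/2)))/2 = 3*sqrt(j + (-57 - 3/2))/2 = 3*sqrt(j - 117/2)/2 = 3*sqrt(-117/2 + j)/2)
U(1/(1608 - 676)) - 3696162 = 3*sqrt(-234 + 4/(1608 - 676))/4 - 3696162 = 3*sqrt(-234 + 4/932)/4 - 3696162 = 3*sqrt(-234 + 4*(1/932))/4 - 3696162 = 3*sqrt(-234 + 1/233)/4 - 3696162 = 3*sqrt(-54521/233)/4 - 3696162 = 3*(I*sqrt(12703393)/233)/4 - 3696162 = 3*I*sqrt(12703393)/932 - 3696162 = -3696162 + 3*I*sqrt(12703393)/932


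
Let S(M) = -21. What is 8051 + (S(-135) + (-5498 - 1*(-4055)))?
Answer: 6587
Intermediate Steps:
8051 + (S(-135) + (-5498 - 1*(-4055))) = 8051 + (-21 + (-5498 - 1*(-4055))) = 8051 + (-21 + (-5498 + 4055)) = 8051 + (-21 - 1443) = 8051 - 1464 = 6587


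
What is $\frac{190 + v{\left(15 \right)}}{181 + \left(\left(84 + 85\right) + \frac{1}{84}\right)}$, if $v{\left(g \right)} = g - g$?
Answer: $\frac{15960}{29401} \approx 0.54284$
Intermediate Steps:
$v{\left(g \right)} = 0$
$\frac{190 + v{\left(15 \right)}}{181 + \left(\left(84 + 85\right) + \frac{1}{84}\right)} = \frac{190 + 0}{181 + \left(\left(84 + 85\right) + \frac{1}{84}\right)} = \frac{190}{181 + \left(169 + \frac{1}{84}\right)} = \frac{190}{181 + \frac{14197}{84}} = \frac{190}{\frac{29401}{84}} = 190 \cdot \frac{84}{29401} = \frac{15960}{29401}$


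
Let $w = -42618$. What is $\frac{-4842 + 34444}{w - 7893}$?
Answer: $- \frac{29602}{50511} \approx -0.58605$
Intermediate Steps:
$\frac{-4842 + 34444}{w - 7893} = \frac{-4842 + 34444}{-42618 - 7893} = \frac{29602}{-50511} = 29602 \left(- \frac{1}{50511}\right) = - \frac{29602}{50511}$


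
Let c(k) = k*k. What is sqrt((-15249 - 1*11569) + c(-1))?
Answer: I*sqrt(26817) ≈ 163.76*I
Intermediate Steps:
c(k) = k**2
sqrt((-15249 - 1*11569) + c(-1)) = sqrt((-15249 - 1*11569) + (-1)**2) = sqrt((-15249 - 11569) + 1) = sqrt(-26818 + 1) = sqrt(-26817) = I*sqrt(26817)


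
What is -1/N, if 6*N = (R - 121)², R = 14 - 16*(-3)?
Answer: -6/3481 ≈ -0.0017236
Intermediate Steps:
R = 62 (R = 14 + 48 = 62)
N = 3481/6 (N = (62 - 121)²/6 = (⅙)*(-59)² = (⅙)*3481 = 3481/6 ≈ 580.17)
-1/N = -1/3481/6 = -1*6/3481 = -6/3481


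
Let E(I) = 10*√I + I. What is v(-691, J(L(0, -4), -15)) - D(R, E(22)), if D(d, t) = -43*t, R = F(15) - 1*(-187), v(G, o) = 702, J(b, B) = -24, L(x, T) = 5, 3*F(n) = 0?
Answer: 1648 + 430*√22 ≈ 3664.9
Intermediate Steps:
F(n) = 0 (F(n) = (⅓)*0 = 0)
R = 187 (R = 0 - 1*(-187) = 0 + 187 = 187)
E(I) = I + 10*√I
v(-691, J(L(0, -4), -15)) - D(R, E(22)) = 702 - (-43)*(22 + 10*√22) = 702 - (-946 - 430*√22) = 702 + (946 + 430*√22) = 1648 + 430*√22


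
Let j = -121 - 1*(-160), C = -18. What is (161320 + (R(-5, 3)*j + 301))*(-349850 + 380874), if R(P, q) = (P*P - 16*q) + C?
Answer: 4964522528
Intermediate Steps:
j = 39 (j = -121 + 160 = 39)
R(P, q) = -18 + P**2 - 16*q (R(P, q) = (P*P - 16*q) - 18 = (P**2 - 16*q) - 18 = -18 + P**2 - 16*q)
(161320 + (R(-5, 3)*j + 301))*(-349850 + 380874) = (161320 + ((-18 + (-5)**2 - 16*3)*39 + 301))*(-349850 + 380874) = (161320 + ((-18 + 25 - 48)*39 + 301))*31024 = (161320 + (-41*39 + 301))*31024 = (161320 + (-1599 + 301))*31024 = (161320 - 1298)*31024 = 160022*31024 = 4964522528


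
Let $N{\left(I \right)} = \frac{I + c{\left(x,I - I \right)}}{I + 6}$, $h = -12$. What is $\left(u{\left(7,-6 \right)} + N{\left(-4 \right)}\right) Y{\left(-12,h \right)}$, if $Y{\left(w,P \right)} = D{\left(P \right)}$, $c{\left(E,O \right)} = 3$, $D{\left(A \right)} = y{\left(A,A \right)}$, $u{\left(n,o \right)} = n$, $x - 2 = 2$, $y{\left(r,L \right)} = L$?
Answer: $-78$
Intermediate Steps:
$x = 4$ ($x = 2 + 2 = 4$)
$D{\left(A \right)} = A$
$N{\left(I \right)} = \frac{3 + I}{6 + I}$ ($N{\left(I \right)} = \frac{I + 3}{I + 6} = \frac{3 + I}{6 + I}$)
$Y{\left(w,P \right)} = P$
$\left(u{\left(7,-6 \right)} + N{\left(-4 \right)}\right) Y{\left(-12,h \right)} = \left(7 + \frac{3 - 4}{6 - 4}\right) \left(-12\right) = \left(7 + \frac{1}{2} \left(-1\right)\right) \left(-12\right) = \left(7 - \frac{1}{2}\right) \left(-12\right) = \frac{13}{2} \left(-12\right) = -78$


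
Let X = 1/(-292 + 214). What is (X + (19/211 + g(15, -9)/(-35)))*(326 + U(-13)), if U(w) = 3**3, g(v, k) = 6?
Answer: -19154839/576030 ≈ -33.253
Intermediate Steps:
U(w) = 27
X = -1/78 (X = 1/(-78) = -1/78 ≈ -0.012821)
(X + (19/211 + g(15, -9)/(-35)))*(326 + U(-13)) = (-1/78 + (19/211 + 6/(-35)))*(326 + 27) = (-1/78 + (19*(1/211) + 6*(-1/35)))*353 = (-1/78 + (19/211 - 6/35))*353 = (-1/78 - 601/7385)*353 = -54263/576030*353 = -19154839/576030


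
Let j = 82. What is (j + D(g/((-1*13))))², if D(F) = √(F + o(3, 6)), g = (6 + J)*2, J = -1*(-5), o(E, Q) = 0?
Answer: (1066 + I*√286)²/169 ≈ 6722.3 + 213.35*I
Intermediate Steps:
J = 5
g = 22 (g = (6 + 5)*2 = 11*2 = 22)
D(F) = √F (D(F) = √(F + 0) = √F)
(j + D(g/((-1*13))))² = (82 + √(22/((-1*13))))² = (82 + √(22/(-13)))² = (82 + √(22*(-1/13)))² = (82 + √(-22/13))² = (82 + I*√286/13)²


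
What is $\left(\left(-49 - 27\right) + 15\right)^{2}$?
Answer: $3721$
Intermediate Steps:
$\left(\left(-49 - 27\right) + 15\right)^{2} = \left(-76 + 15\right)^{2} = \left(-61\right)^{2} = 3721$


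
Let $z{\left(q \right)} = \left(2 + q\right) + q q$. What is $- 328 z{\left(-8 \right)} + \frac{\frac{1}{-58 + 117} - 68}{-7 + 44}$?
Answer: $- \frac{41533403}{2183} \approx -19026.0$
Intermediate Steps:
$z{\left(q \right)} = 2 + q + q^{2}$ ($z{\left(q \right)} = \left(2 + q\right) + q^{2} = 2 + q + q^{2}$)
$- 328 z{\left(-8 \right)} + \frac{\frac{1}{-58 + 117} - 68}{-7 + 44} = - 328 \left(2 - 8 + \left(-8\right)^{2}\right) + \frac{\frac{1}{-58 + 117} - 68}{-7 + 44} = - 328 \left(2 - 8 + 64\right) + \frac{\frac{1}{59} - 68}{37} = \left(-328\right) 58 + \left(\frac{1}{59} - 68\right) \frac{1}{37} = -19024 - \frac{4011}{2183} = - \frac{41533403}{2183}$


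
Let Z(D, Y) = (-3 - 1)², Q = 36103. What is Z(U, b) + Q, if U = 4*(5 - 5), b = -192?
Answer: 36119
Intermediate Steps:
U = 0 (U = 4*0 = 0)
Z(D, Y) = 16 (Z(D, Y) = (-4)² = 16)
Z(U, b) + Q = 16 + 36103 = 36119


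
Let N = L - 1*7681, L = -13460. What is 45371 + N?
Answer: 24230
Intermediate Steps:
N = -21141 (N = -13460 - 1*7681 = -13460 - 7681 = -21141)
45371 + N = 45371 - 21141 = 24230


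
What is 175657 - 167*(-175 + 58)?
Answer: 195196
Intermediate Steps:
175657 - 167*(-175 + 58) = 175657 - 167*(-117) = 175657 + 19539 = 195196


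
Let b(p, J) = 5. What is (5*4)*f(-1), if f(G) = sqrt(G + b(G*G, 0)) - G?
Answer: 60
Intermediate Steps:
f(G) = sqrt(5 + G) - G (f(G) = sqrt(G + 5) - G = sqrt(5 + G) - G)
(5*4)*f(-1) = (5*4)*(sqrt(5 - 1) - 1*(-1)) = 20*(sqrt(4) + 1) = 20*(2 + 1) = 20*3 = 60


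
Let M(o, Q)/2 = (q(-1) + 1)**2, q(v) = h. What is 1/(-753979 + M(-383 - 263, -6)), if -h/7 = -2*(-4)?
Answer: -1/747929 ≈ -1.3370e-6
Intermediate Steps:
h = -56 (h = -(-14)*(-4) = -7*8 = -56)
q(v) = -56
M(o, Q) = 6050 (M(o, Q) = 2*(-56 + 1)**2 = 2*(-55)**2 = 2*3025 = 6050)
1/(-753979 + M(-383 - 263, -6)) = 1/(-753979 + 6050) = 1/(-747929) = -1/747929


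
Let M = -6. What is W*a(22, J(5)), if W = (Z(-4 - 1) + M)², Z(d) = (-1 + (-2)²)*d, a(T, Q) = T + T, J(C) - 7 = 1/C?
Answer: 19404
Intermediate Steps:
J(C) = 7 + 1/C
a(T, Q) = 2*T
Z(d) = 3*d (Z(d) = (-1 + 4)*d = 3*d)
W = 441 (W = (3*(-4 - 1) - 6)² = (3*(-5) - 6)² = (-15 - 6)² = (-21)² = 441)
W*a(22, J(5)) = 441*(2*22) = 441*44 = 19404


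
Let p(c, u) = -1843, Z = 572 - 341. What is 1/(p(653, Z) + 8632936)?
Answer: 1/8631093 ≈ 1.1586e-7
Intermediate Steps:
Z = 231
1/(p(653, Z) + 8632936) = 1/(-1843 + 8632936) = 1/8631093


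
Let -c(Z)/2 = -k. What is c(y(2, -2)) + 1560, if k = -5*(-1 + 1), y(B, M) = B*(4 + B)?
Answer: 1560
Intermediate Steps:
k = 0 (k = -5*0 = 0)
c(Z) = 0 (c(Z) = -(-2)*0 = -2*0 = 0)
c(y(2, -2)) + 1560 = 0 + 1560 = 1560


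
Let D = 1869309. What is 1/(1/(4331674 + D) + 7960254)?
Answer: 6200983/49361399729683 ≈ 1.2562e-7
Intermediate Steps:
1/(1/(4331674 + D) + 7960254) = 1/(1/(4331674 + 1869309) + 7960254) = 1/(1/6200983 + 7960254) = 1/(49361399729683/6200983) = 6200983/49361399729683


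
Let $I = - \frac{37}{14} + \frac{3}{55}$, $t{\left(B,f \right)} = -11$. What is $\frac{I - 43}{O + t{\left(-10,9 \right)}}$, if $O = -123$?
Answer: $\frac{35103}{103180} \approx 0.34021$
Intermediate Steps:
$I = - \frac{1993}{770}$ ($I = \left(-37\right) \frac{1}{14} + 3 \cdot \frac{1}{55} = - \frac{37}{14} + \frac{3}{55} = - \frac{1993}{770} \approx -2.5883$)
$\frac{I - 43}{O + t{\left(-10,9 \right)}} = \frac{- \frac{1993}{770} - 43}{-123 - 11} = \frac{1}{-134} \left(- \frac{35103}{770}\right) = \left(- \frac{1}{134}\right) \left(- \frac{35103}{770}\right) = \frac{35103}{103180}$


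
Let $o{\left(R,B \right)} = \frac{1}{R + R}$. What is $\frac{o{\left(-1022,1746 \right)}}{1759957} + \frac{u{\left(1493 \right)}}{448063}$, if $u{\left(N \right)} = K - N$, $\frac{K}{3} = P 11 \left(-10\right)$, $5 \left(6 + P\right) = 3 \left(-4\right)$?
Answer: $\frac{657287556867}{230262911080972} \approx 0.0028545$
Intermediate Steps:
$P = - \frac{42}{5}$ ($P = -6 + \frac{3 \left(-4\right)}{5} = -6 + \frac{1}{5} \left(-12\right) = -6 - \frac{12}{5} = - \frac{42}{5} \approx -8.4$)
$K = 2772$ ($K = 3 \left(- \frac{42}{5}\right) 11 \left(-10\right) = 3 \left(\left(- \frac{462}{5}\right) \left(-10\right)\right) = 3 \cdot 924 = 2772$)
$o{\left(R,B \right)} = \frac{1}{2 R}$
$u{\left(N \right)} = 2772 - N$
$\frac{o{\left(-1022,1746 \right)}}{1759957} + \frac{u{\left(1493 \right)}}{448063} = \frac{\frac{1}{2} \frac{1}{-1022}}{1759957} + \frac{2772 - 1493}{448063} = \frac{1}{2} \left(- \frac{1}{1022}\right) \frac{1}{1759957} + \left(2772 - 1493\right) \frac{1}{448063} = \left(- \frac{1}{2044}\right) \frac{1}{1759957} + 1279 \cdot \frac{1}{448063} = - \frac{1}{3597352108} + \frac{1279}{448063} = \frac{657287556867}{230262911080972}$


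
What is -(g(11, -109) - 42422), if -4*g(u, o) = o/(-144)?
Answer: 24435181/576 ≈ 42422.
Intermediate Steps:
g(u, o) = o/576 (g(u, o) = -o/(4*(-144)) = -o*(-1)/(4*144) = -(-1)*o/576 = o/576)
-(g(11, -109) - 42422) = -((1/576)*(-109) - 42422) = -(-109/576 - 42422) = -1*(-24435181/576) = 24435181/576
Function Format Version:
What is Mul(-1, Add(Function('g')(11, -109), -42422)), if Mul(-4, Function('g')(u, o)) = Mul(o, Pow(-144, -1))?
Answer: Rational(24435181, 576) ≈ 42422.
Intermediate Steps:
Function('g')(u, o) = Mul(Rational(1, 576), o) (Function('g')(u, o) = Mul(Rational(-1, 4), Mul(o, Pow(-144, -1))) = Mul(Rational(-1, 4), Mul(o, Rational(-1, 144))) = Mul(Rational(-1, 4), Mul(Rational(-1, 144), o)) = Mul(Rational(1, 576), o))
Mul(-1, Add(Function('g')(11, -109), -42422)) = Mul(-1, Add(Mul(Rational(1, 576), -109), -42422)) = Mul(-1, Add(Rational(-109, 576), -42422)) = Mul(-1, Rational(-24435181, 576)) = Rational(24435181, 576)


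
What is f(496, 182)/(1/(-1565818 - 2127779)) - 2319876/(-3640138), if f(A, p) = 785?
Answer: -5277242096421567/1820069 ≈ -2.8995e+9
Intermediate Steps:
f(496, 182)/(1/(-1565818 - 2127779)) - 2319876/(-3640138) = 785/(1/(-1565818 - 2127779)) - 2319876/(-3640138) = 785/(1/(-3693597)) - 2319876*(-1/3640138) = 785/(-1/3693597) + 1159938/1820069 = 785*(-3693597) + 1159938/1820069 = -2899473645 + 1159938/1820069 = -5277242096421567/1820069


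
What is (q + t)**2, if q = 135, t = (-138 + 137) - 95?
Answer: 1521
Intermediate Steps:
t = -96 (t = -1 - 95 = -96)
(q + t)**2 = (135 - 96)**2 = 39**2 = 1521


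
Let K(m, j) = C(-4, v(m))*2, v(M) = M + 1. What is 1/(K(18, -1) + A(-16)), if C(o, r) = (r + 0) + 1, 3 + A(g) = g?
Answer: 1/21 ≈ 0.047619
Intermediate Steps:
A(g) = -3 + g
v(M) = 1 + M
C(o, r) = 1 + r (C(o, r) = r + 1 = 1 + r)
K(m, j) = 4 + 2*m (K(m, j) = (1 + (1 + m))*2 = (2 + m)*2 = 4 + 2*m)
1/(K(18, -1) + A(-16)) = 1/((4 + 2*18) + (-3 - 16)) = 1/((4 + 36) - 19) = 1/(40 - 19) = 1/21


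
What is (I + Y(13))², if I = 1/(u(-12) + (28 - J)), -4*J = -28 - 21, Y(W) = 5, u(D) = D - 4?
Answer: 1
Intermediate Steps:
u(D) = -4 + D
J = 49/4 (J = -(-28 - 21)/4 = -¼*(-49) = 49/4 ≈ 12.250)
I = -4 (I = 1/((-4 - 12) + (28 - 1*49/4)) = 1/(-16 + (28 - 49/4)) = 1/(-16 + 63/4) = 1/(-¼) = -4)
(I + Y(13))² = (-4 + 5)² = 1² = 1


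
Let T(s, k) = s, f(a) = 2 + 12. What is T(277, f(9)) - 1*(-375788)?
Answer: 376065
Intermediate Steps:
f(a) = 14
T(277, f(9)) - 1*(-375788) = 277 - 1*(-375788) = 277 + 375788 = 376065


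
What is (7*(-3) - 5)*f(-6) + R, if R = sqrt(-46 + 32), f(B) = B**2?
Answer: -936 + I*sqrt(14) ≈ -936.0 + 3.7417*I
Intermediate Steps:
R = I*sqrt(14) (R = sqrt(-14) = I*sqrt(14) ≈ 3.7417*I)
(7*(-3) - 5)*f(-6) + R = (7*(-3) - 5)*(-6)**2 + I*sqrt(14) = (-21 - 5)*36 + I*sqrt(14) = -26*36 + I*sqrt(14) = -936 + I*sqrt(14)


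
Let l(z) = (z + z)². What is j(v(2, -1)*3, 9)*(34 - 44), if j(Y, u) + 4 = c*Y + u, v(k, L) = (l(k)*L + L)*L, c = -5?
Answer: 2500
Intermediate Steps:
l(z) = 4*z² (l(z) = (2*z)² = 4*z²)
v(k, L) = L*(L + 4*L*k²) (v(k, L) = ((4*k²)*L + L)*L = (4*L*k² + L)*L = (L + 4*L*k²)*L = L*(L + 4*L*k²))
j(Y, u) = -4 + u - 5*Y (j(Y, u) = -4 + (-5*Y + u) = -4 + (u - 5*Y) = -4 + u - 5*Y)
j(v(2, -1)*3, 9)*(34 - 44) = (-4 + 9 - 5*(-1)²*(1 + 4*2²)*3)*(34 - 44) = (-4 + 9 - 5*1*(1 + 4*4)*3)*(-10) = (-4 + 9 - 5*1*(1 + 16)*3)*(-10) = (-4 + 9 - 5*1*17*3)*(-10) = (-4 + 9 - 85*3)*(-10) = (-4 + 9 - 5*51)*(-10) = (-4 + 9 - 255)*(-10) = -250*(-10) = 2500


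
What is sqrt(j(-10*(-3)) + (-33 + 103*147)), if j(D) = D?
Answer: 87*sqrt(2) ≈ 123.04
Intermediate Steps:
sqrt(j(-10*(-3)) + (-33 + 103*147)) = sqrt(-10*(-3) + (-33 + 103*147)) = sqrt(30 + (-33 + 15141)) = sqrt(30 + 15108) = sqrt(15138) = 87*sqrt(2)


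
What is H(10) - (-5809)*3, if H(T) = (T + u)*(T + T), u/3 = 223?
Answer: 31007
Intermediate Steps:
u = 669 (u = 3*223 = 669)
H(T) = 2*T*(669 + T) (H(T) = (T + 669)*(T + T) = (669 + T)*(2*T) = 2*T*(669 + T))
H(10) - (-5809)*3 = 2*10*(669 + 10) - (-5809)*3 = 2*10*679 - 1*(-17427) = 13580 + 17427 = 31007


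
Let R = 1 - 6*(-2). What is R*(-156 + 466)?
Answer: 4030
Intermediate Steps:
R = 13 (R = 1 + 12 = 13)
R*(-156 + 466) = 13*(-156 + 466) = 13*310 = 4030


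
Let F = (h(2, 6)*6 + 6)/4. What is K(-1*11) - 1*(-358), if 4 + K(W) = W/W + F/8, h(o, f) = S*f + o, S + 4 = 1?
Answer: 5635/16 ≈ 352.19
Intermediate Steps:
S = -3 (S = -4 + 1 = -3)
h(o, f) = o - 3*f (h(o, f) = -3*f + o = o - 3*f)
F = -45/2 (F = ((2 - 3*6)*6 + 6)/4 = ((2 - 18)*6 + 6)*(¼) = (-16*6 + 6)*(¼) = (-96 + 6)*(¼) = -90*¼ = -45/2 ≈ -22.500)
K(W) = -93/16 (K(W) = -4 + (W/W - 45/2/8) = -4 + (1 - 45/2*⅛) = -4 + (1 - 45/16) = -4 - 29/16 = -93/16)
K(-1*11) - 1*(-358) = -93/16 - 1*(-358) = -93/16 + 358 = 5635/16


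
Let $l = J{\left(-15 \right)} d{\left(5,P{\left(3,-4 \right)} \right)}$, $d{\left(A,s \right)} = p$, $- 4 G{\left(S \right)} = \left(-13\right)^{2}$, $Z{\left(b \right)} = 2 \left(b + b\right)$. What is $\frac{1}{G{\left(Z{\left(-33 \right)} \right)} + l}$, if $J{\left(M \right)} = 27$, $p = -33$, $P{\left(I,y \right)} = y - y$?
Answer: $- \frac{4}{3733} \approx -0.0010715$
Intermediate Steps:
$P{\left(I,y \right)} = 0$
$Z{\left(b \right)} = 4 b$ ($Z{\left(b \right)} = 2 \cdot 2 b = 4 b$)
$G{\left(S \right)} = - \frac{169}{4}$ ($G{\left(S \right)} = - \frac{\left(-13\right)^{2}}{4} = \left(- \frac{1}{4}\right) 169 = - \frac{169}{4}$)
$d{\left(A,s \right)} = -33$
$l = -891$ ($l = 27 \left(-33\right) = -891$)
$\frac{1}{G{\left(Z{\left(-33 \right)} \right)} + l} = \frac{1}{- \frac{169}{4} - 891} = \frac{1}{- \frac{3733}{4}} = - \frac{4}{3733}$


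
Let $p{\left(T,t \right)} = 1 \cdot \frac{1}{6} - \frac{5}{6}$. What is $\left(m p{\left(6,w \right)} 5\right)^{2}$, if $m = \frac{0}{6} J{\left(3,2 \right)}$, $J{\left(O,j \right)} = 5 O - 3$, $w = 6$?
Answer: $0$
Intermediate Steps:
$J{\left(O,j \right)} = -3 + 5 O$
$p{\left(T,t \right)} = - \frac{2}{3}$ ($p{\left(T,t \right)} = 1 \cdot \frac{1}{6} - \frac{5}{6} = \frac{1}{6} - \frac{5}{6} = - \frac{2}{3}$)
$m = 0$ ($m = \frac{0}{6} \left(-3 + 5 \cdot 3\right) = 0 \cdot \frac{1}{6} \left(-3 + 15\right) = 0 \cdot 12 = 0$)
$\left(m p{\left(6,w \right)} 5\right)^{2} = \left(0 \left(- \frac{2}{3}\right) 5\right)^{2} = \left(0 \cdot 5\right)^{2} = 0^{2} = 0$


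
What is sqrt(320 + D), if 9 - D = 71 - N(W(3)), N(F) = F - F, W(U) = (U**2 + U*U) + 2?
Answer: sqrt(258) ≈ 16.062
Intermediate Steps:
W(U) = 2 + 2*U**2 (W(U) = (U**2 + U**2) + 2 = 2*U**2 + 2 = 2 + 2*U**2)
N(F) = 0
D = -62 (D = 9 - (71 - 1*0) = 9 - (71 + 0) = 9 - 1*71 = 9 - 71 = -62)
sqrt(320 + D) = sqrt(320 - 62) = sqrt(258)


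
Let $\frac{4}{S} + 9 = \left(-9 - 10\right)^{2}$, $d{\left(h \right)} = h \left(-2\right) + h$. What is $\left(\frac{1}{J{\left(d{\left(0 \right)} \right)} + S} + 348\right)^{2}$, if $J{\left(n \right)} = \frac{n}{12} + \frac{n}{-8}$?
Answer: $190096$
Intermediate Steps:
$d{\left(h \right)} = - h$ ($d{\left(h \right)} = - 2 h + h = - h$)
$J{\left(n \right)} = - \frac{n}{24}$ ($J{\left(n \right)} = n \frac{1}{12} + n \left(- \frac{1}{8}\right) = \frac{n}{12} - \frac{n}{8} = - \frac{n}{24}$)
$S = \frac{1}{88}$ ($S = \frac{4}{-9 + \left(-9 - 10\right)^{2}} = \frac{4}{-9 + \left(-19\right)^{2}} = \frac{4}{-9 + 361} = \frac{4}{352} = 4 \cdot \frac{1}{352} = \frac{1}{88} \approx 0.011364$)
$\left(\frac{1}{J{\left(d{\left(0 \right)} \right)} + S} + 348\right)^{2} = \left(\frac{1}{- \frac{\left(-1\right) 0}{24} + \frac{1}{88}} + 348\right)^{2} = \left(\frac{1}{\left(- \frac{1}{24}\right) 0 + \frac{1}{88}} + 348\right)^{2} = \left(\frac{1}{0 + \frac{1}{88}} + 348\right)^{2} = \left(\frac{1}{\frac{1}{88}} + 348\right)^{2} = \left(88 + 348\right)^{2} = 436^{2} = 190096$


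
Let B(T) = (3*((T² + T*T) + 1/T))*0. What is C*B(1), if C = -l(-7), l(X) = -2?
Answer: 0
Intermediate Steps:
B(T) = 0 (B(T) = (3*((T² + T²) + 1/T))*0 = (3*(2*T² + 1/T))*0 = (3*(1/T + 2*T²))*0 = (3/T + 6*T²)*0 = 0)
C = 2 (C = -1*(-2) = 2)
C*B(1) = 2*0 = 0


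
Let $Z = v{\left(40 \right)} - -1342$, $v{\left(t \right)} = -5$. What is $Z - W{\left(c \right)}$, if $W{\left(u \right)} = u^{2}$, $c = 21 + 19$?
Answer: $-263$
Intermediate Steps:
$c = 40$
$Z = 1337$ ($Z = -5 - -1342 = -5 + 1342 = 1337$)
$Z - W{\left(c \right)} = 1337 - 40^{2} = 1337 - 1600 = -263$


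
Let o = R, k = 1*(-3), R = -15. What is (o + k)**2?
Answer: 324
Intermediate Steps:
k = -3
o = -15
(o + k)**2 = (-15 - 3)**2 = (-18)**2 = 324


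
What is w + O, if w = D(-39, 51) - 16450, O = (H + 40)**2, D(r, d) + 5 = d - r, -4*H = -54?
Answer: -54011/4 ≈ -13503.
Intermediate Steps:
H = 27/2 (H = -1/4*(-54) = 27/2 ≈ 13.500)
D(r, d) = -5 + d - r (D(r, d) = -5 + (d - r) = -5 + d - r)
O = 11449/4 (O = (27/2 + 40)**2 = (107/2)**2 = 11449/4 ≈ 2862.3)
w = -16365 (w = (-5 + 51 - 1*(-39)) - 16450 = (-5 + 51 + 39) - 16450 = 85 - 16450 = -16365)
w + O = -16365 + 11449/4 = -54011/4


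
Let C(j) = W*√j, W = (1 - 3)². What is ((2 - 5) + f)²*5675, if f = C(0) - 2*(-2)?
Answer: 5675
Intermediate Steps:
W = 4 (W = (-2)² = 4)
C(j) = 4*√j
f = 4 (f = 4*√0 - 2*(-2) = 4*0 + 4 = 0 + 4 = 4)
((2 - 5) + f)²*5675 = ((2 - 5) + 4)²*5675 = (-3 + 4)²*5675 = 1²*5675 = 1*5675 = 5675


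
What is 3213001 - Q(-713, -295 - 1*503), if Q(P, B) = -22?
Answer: 3213023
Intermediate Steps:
3213001 - Q(-713, -295 - 1*503) = 3213001 - 1*(-22) = 3213001 + 22 = 3213023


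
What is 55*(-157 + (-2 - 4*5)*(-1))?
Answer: -7425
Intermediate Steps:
55*(-157 + (-2 - 4*5)*(-1)) = 55*(-157 + (-2 - 20)*(-1)) = 55*(-157 - 22*(-1)) = 55*(-157 + 22) = 55*(-135) = -7425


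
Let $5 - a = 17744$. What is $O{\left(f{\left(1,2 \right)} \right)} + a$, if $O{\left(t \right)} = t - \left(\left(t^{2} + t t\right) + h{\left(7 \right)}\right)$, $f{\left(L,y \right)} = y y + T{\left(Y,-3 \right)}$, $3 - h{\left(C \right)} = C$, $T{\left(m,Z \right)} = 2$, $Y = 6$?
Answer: $-17801$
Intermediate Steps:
$a = -17739$ ($a = 5 - 17744 = -17739$)
$h{\left(C \right)} = 3 - C$
$f{\left(L,y \right)} = 2 + y^{2}$ ($f{\left(L,y \right)} = y y + 2 = y^{2} + 2 = 2 + y^{2}$)
$O{\left(t \right)} = 4 + t - 2 t^{2}$ ($O{\left(t \right)} = t - \left(\left(t^{2} + t t\right) + \left(3 - 7\right)\right) = t - \left(\left(t^{2} + t^{2}\right) + \left(3 - 7\right)\right) = t - \left(2 t^{2} - 4\right) = t - \left(-4 + 2 t^{2}\right) = 4 + t - 2 t^{2}$)
$O{\left(f{\left(1,2 \right)} \right)} + a = \left(4 + \left(2 + 2^{2}\right) - 2 \left(2 + 2^{2}\right)^{2}\right) - 17739 = \left(4 + \left(2 + 4\right) - 2 \left(2 + 4\right)^{2}\right) - 17739 = \left(4 + 6 - 2 \cdot 6^{2}\right) - 17739 = \left(4 + 6 - 72\right) - 17739 = -62 - 17739 = -17801$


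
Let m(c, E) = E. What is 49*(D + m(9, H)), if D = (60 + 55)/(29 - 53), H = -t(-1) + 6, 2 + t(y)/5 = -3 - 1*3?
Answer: 48461/24 ≈ 2019.2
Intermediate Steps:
t(y) = -40 (t(y) = -10 + 5*(-3 - 1*3) = -10 + 5*(-3 - 3) = -10 + 5*(-6) = -10 - 30 = -40)
H = 46 (H = -1*(-40) + 6 = 40 + 6 = 46)
D = -115/24 (D = 115/(-24) = 115*(-1/24) = -115/24 ≈ -4.7917)
49*(D + m(9, H)) = 49*(-115/24 + 46) = 49*(989/24) = 48461/24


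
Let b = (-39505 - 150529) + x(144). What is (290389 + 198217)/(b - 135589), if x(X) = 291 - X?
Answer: -244303/162738 ≈ -1.5012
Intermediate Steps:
b = -189887 (b = (-39505 - 150529) + (291 - 1*144) = -190034 + (291 - 144) = -190034 + 147 = -189887)
(290389 + 198217)/(b - 135589) = (290389 + 198217)/(-189887 - 135589) = 488606/(-325476) = 488606*(-1/325476) = -244303/162738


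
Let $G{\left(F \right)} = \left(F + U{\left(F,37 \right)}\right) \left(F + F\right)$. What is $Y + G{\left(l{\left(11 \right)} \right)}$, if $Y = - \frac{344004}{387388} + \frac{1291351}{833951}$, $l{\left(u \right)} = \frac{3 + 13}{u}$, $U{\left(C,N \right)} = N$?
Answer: $\frac{1099698357091258}{9772643952137} \approx 112.53$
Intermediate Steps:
$l{\left(u \right)} = \frac{16}{u}$
$G{\left(F \right)} = 2 F \left(37 + F\right)$ ($G{\left(F \right)} = \left(F + 37\right) \left(F + F\right) = \left(37 + F\right) 2 F = 2 F \left(37 + F\right)$)
$Y = \frac{53342850346}{80765652497}$ ($Y = \left(-344004\right) \frac{1}{387388} + 1291351 \cdot \frac{1}{833951} = - \frac{86001}{96847} + \frac{1291351}{833951} = \frac{53342850346}{80765652497} \approx 0.66046$)
$Y + G{\left(l{\left(11 \right)} \right)} = \frac{53342850346}{80765652497} + 2 \cdot \frac{16}{11} \left(37 + \frac{16}{11}\right) = \frac{53342850346}{80765652497} + 2 \cdot \frac{16}{11} \cdot \frac{423}{11} = \frac{53342850346}{80765652497} + \frac{13536}{121} = \frac{1099698357091258}{9772643952137}$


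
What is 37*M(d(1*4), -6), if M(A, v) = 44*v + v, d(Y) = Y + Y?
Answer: -9990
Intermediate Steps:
d(Y) = 2*Y
M(A, v) = 45*v
37*M(d(1*4), -6) = 37*(45*(-6)) = 37*(-270) = -9990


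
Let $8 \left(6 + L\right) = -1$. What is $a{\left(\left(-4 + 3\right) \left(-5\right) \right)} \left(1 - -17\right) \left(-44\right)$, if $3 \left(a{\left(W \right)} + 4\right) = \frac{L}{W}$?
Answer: $\frac{17457}{5} \approx 3491.4$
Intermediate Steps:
$L = - \frac{49}{8}$ ($L = -6 + \frac{1}{8} \left(-1\right) = -6 - \frac{1}{8} = - \frac{49}{8} \approx -6.125$)
$a{\left(W \right)} = -4 - \frac{49}{24 W}$ ($a{\left(W \right)} = -4 + \frac{\left(- \frac{49}{8}\right) \frac{1}{W}}{3} = -4 - \frac{49}{24 W}$)
$a{\left(\left(-4 + 3\right) \left(-5\right) \right)} \left(1 - -17\right) \left(-44\right) = \left(-4 - \frac{49}{24 \left(-4 + 3\right) \left(-5\right)}\right) \left(1 - -17\right) \left(-44\right) = \left(-4 - \frac{49}{24 \left(\left(-1\right) \left(-5\right)\right)}\right) \left(1 + 17\right) \left(-44\right) = \left(-4 - \frac{49}{24 \cdot 5}\right) 18 \left(-44\right) = \left(-4 - \frac{49}{120}\right) 18 \left(-44\right) = \left(- \frac{529}{120}\right) 18 \left(-44\right) = \left(- \frac{1587}{20}\right) \left(-44\right) = \frac{17457}{5}$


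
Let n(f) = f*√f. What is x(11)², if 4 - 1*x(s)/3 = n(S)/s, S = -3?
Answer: 17181/121 + 216*I*√3/11 ≈ 141.99 + 34.011*I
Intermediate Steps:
n(f) = f^(3/2)
x(s) = 12 + 9*I*√3/s (x(s) = 12 - 3*(-3)^(3/2)/s = 12 - 3*(-3*I*√3)/s = 12 - (-9)*I*√3/s = 12 + 9*I*√3/s)
x(11)² = (12 + 9*I*√3/11)²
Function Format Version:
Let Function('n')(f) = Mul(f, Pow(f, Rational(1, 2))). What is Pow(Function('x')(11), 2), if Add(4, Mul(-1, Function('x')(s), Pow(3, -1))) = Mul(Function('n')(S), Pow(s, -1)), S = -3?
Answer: Add(Rational(17181, 121), Mul(Rational(216, 11), I, Pow(3, Rational(1, 2)))) ≈ Add(141.99, Mul(34.011, I))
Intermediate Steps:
Function('n')(f) = Pow(f, Rational(3, 2))
Function('x')(s) = Add(12, Mul(9, I, Pow(3, Rational(1, 2)), Pow(s, -1))) (Function('x')(s) = Add(12, Mul(-3, Mul(Pow(-3, Rational(3, 2)), Pow(s, -1)))) = Add(12, Mul(-3, Mul(Mul(-3, I, Pow(3, Rational(1, 2))), Pow(s, -1)))) = Add(12, Mul(-3, Mul(-3, I, Pow(3, Rational(1, 2)), Pow(s, -1)))) = Add(12, Mul(9, I, Pow(3, Rational(1, 2)), Pow(s, -1))))
Pow(Function('x')(11), 2) = Pow(Add(12, Mul(9, I, Pow(3, Rational(1, 2)), Pow(11, -1))), 2) = Pow(Add(12, Mul(9, I, Pow(3, Rational(1, 2)), Rational(1, 11))), 2) = Pow(Add(12, Mul(Rational(9, 11), I, Pow(3, Rational(1, 2)))), 2)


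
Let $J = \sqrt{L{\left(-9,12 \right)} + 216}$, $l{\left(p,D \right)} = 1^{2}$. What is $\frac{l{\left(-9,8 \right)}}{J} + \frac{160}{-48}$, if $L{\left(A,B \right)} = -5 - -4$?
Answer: $- \frac{10}{3} + \frac{\sqrt{215}}{215} \approx -3.2651$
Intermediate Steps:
$L{\left(A,B \right)} = -1$ ($L{\left(A,B \right)} = -5 + 4 = -1$)
$l{\left(p,D \right)} = 1$
$J = \sqrt{215}$ ($J = \sqrt{-1 + 216} = \sqrt{215} \approx 14.663$)
$\frac{l{\left(-9,8 \right)}}{J} + \frac{160}{-48} = 1 \frac{1}{\sqrt{215}} + \frac{160}{-48} = 1 \frac{\sqrt{215}}{215} + 160 \left(- \frac{1}{48}\right) = \frac{\sqrt{215}}{215} - \frac{10}{3} = - \frac{10}{3} + \frac{\sqrt{215}}{215}$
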